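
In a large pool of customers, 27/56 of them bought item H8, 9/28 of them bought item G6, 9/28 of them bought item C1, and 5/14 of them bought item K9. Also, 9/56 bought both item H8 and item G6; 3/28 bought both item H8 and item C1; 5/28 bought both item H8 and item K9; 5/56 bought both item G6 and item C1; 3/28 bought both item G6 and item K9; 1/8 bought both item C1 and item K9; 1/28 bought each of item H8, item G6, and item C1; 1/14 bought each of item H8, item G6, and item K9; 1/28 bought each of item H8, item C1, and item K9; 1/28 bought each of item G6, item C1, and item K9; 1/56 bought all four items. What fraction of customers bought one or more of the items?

7/8

Using inclusion–exclusion:
P(≥1) = 27/56 + 9/28 + 9/28 + 5/14 − 9/56 − 3/28 − 5/28 − 5/56 − 3/28 − 1/8 + 1/28 + 1/14 + 1/28 + 1/28 − 1/56 = 7/8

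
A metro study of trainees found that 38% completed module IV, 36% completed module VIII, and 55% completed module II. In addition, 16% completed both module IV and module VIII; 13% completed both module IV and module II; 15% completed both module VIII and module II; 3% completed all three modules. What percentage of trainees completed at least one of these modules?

P(≥1) = 38 + 36 + 55 − 16 − 13 − 15 + 3 = 88%

88%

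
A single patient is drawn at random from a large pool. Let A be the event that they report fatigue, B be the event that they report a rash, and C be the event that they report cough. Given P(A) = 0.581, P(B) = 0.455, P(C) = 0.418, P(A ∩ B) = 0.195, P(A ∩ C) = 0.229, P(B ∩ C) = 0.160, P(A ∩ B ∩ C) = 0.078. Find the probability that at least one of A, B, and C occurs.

P(A ∪ B ∪ C) = 0.581 + 0.455 + 0.418 − 0.195 − 0.229 − 0.160 + 0.078 = 0.948

0.948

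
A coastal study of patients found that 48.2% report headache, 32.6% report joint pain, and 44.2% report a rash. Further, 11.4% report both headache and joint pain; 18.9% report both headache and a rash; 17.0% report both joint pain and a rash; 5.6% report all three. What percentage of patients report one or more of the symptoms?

83.3%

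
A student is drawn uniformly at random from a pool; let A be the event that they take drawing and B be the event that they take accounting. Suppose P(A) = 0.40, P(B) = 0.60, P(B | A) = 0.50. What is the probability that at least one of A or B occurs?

0.80

P(A ∩ B) = P(A)·P(B|A) = 0.40 × 0.50 = 0.20
Inclusion–exclusion gives
P(A ∪ B) = 0.40 + 0.60 − 0.20 = 0.80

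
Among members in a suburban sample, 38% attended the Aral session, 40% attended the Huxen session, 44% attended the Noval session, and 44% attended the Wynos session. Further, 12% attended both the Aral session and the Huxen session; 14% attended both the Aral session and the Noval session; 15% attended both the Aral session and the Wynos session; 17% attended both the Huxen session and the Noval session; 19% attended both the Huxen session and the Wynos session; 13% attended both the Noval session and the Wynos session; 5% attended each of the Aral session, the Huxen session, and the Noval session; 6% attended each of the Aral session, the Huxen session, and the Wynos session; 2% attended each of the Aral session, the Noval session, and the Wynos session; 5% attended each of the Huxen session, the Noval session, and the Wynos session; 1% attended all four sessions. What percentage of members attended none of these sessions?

P(union) = 38 + 40 + 44 + 44 − 12 − 14 − 15 − 17 − 19 − 13 + 5 + 6 + 2 + 5 − 1 = 93%
P(none) = 100% − 93% = 7%

7%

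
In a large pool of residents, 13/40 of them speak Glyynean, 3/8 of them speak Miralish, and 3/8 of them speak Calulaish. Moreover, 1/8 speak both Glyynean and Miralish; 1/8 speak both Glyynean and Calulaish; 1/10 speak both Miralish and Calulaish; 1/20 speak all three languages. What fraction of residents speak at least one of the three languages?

31/40

P(union) = 13/40 + 3/8 + 3/8 − 1/8 − 1/8 − 1/10 + 1/20 = 31/40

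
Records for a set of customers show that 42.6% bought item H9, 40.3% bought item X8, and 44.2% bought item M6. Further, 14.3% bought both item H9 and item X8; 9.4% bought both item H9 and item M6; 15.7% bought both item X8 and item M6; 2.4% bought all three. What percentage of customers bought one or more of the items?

By inclusion-exclusion,
P(union) = 42.6 + 40.3 + 44.2 − 14.3 − 9.4 − 15.7 + 2.4 = 90.1%

90.1%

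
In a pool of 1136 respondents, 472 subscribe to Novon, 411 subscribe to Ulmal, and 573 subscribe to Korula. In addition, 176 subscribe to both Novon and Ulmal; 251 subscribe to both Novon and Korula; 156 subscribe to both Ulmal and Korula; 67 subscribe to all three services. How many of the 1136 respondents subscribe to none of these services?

Inclusion–exclusion gives
N(≥1) = 472 + 411 + 573 − 176 − 251 − 156 + 67 = 940
None: 1136 − 940 = 196

196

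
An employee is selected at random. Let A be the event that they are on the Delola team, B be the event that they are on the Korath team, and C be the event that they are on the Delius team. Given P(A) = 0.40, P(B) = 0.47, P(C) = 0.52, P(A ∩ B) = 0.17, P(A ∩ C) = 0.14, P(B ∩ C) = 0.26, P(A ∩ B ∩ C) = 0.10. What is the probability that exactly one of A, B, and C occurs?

0.55

P(exactly one) = 0.40 + 0.47 + 0.52 − 2·0.17 − 2·0.14 − 2·0.26 + 3·0.10 = 0.55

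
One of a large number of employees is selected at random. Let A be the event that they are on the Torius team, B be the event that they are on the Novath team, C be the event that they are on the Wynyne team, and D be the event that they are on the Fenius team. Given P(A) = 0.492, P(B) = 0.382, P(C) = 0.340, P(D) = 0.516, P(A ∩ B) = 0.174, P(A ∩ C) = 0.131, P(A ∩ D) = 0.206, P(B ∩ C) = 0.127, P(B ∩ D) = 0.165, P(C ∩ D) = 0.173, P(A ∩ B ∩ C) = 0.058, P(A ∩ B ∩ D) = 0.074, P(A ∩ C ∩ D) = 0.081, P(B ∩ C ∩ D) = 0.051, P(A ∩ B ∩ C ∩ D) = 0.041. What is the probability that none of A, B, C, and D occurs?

0.023

P(A ∪ B ∪ C ∪ D) = 0.492 + 0.382 + 0.340 + 0.516 − 0.174 − 0.131 − 0.206 − 0.127 − 0.165 − 0.173 + 0.058 + 0.074 + 0.081 + 0.051 − 0.041 = 0.977
P(none) = 1 − 0.977 = 0.023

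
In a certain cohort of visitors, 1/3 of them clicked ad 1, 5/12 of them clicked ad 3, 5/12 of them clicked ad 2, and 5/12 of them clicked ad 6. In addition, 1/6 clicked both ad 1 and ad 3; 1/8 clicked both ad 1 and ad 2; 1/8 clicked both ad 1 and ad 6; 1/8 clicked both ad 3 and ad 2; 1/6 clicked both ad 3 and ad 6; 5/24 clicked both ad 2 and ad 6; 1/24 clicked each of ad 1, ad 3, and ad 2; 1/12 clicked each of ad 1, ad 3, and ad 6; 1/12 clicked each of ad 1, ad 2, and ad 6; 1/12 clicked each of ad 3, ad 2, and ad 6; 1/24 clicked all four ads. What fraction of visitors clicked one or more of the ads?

P(at least one) = 1/3 + 5/12 + 5/12 + 5/12 − 1/6 − 1/8 − 1/8 − 1/8 − 1/6 − 5/24 + 1/24 + 1/12 + 1/12 + 1/12 − 1/24 = 11/12

11/12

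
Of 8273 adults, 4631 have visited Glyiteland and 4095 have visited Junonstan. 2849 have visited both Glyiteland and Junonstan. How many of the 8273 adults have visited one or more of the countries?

|union| = 4631 + 4095 − 2849 = 5877

5877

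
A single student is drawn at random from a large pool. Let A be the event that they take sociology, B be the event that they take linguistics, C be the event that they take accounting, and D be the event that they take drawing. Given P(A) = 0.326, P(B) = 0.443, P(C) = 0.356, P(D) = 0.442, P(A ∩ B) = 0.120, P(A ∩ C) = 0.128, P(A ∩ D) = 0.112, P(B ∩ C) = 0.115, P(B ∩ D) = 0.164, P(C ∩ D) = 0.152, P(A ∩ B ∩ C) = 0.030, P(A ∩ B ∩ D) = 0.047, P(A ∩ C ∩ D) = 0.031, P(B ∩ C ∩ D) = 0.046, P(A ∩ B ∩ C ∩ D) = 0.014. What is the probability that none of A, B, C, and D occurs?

0.084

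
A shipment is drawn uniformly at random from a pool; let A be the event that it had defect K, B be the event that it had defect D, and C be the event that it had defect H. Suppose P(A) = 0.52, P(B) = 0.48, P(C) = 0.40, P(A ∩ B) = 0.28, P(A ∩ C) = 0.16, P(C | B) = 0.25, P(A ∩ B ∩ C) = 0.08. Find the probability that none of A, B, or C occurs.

P(B ∩ C) = P(B)·P(C|B) = 0.48 × 0.25 = 0.12
P(A ∪ B ∪ C) = 0.52 + 0.48 + 0.40 − 0.28 − 0.16 − 0.12 + 0.08 = 0.92
P(none) = 1 − 0.92 = 0.08

0.08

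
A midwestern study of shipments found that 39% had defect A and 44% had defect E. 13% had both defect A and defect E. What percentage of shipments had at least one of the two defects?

70%

Apply inclusion-exclusion:
P(union) = 39 + 44 − 13 = 70%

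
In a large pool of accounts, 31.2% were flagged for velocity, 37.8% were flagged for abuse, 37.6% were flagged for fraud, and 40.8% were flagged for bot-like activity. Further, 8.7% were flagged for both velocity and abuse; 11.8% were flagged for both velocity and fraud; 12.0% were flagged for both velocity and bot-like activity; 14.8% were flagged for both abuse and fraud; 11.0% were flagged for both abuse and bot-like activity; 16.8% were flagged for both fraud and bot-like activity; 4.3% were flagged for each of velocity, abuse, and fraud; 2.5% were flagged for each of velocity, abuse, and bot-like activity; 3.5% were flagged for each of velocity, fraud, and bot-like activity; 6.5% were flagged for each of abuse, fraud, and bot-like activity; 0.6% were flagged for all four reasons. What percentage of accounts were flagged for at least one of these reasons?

88.5%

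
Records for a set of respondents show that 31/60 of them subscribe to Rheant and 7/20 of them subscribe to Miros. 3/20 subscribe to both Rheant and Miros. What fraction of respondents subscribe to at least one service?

Using inclusion–exclusion:
P(≥1) = 31/60 + 7/20 − 3/20 = 43/60

43/60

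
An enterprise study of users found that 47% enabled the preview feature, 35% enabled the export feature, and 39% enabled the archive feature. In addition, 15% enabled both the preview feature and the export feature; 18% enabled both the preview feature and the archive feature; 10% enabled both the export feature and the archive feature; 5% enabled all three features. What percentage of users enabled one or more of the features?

83%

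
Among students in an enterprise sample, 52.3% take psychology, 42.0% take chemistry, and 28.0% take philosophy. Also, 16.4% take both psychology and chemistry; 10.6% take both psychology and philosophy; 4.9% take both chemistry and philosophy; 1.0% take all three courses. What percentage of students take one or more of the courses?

P(≥1) = 52.3 + 42.0 + 28.0 − 16.4 − 10.6 − 4.9 + 1.0 = 91.4%

91.4%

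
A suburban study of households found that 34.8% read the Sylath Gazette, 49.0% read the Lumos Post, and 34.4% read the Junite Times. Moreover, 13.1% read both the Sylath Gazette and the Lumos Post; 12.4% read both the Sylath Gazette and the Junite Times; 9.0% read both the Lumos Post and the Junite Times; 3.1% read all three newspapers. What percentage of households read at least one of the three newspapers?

Inclusion–exclusion gives
P(union) = 34.8 + 49.0 + 34.4 − 13.1 − 12.4 − 9.0 + 3.1 = 86.8%

86.8%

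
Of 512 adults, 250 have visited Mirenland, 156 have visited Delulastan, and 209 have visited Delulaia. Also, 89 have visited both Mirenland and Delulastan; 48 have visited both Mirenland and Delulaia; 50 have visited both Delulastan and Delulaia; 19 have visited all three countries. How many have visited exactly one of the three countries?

N(exactly one) = 250 + 156 + 209 − 2·89 − 2·48 − 2·50 + 3·19 = 298

298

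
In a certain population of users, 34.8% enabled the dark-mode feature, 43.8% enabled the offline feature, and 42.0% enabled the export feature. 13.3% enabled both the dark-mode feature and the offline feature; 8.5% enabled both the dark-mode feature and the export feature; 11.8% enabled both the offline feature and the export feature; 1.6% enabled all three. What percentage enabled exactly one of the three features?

58.2%

By inclusion–exclusion (exactly-one form):
P(exactly one) = 34.8 + 43.8 + 42.0 − 2·13.3 − 2·8.5 − 2·11.8 + 3·1.6 = 58.2%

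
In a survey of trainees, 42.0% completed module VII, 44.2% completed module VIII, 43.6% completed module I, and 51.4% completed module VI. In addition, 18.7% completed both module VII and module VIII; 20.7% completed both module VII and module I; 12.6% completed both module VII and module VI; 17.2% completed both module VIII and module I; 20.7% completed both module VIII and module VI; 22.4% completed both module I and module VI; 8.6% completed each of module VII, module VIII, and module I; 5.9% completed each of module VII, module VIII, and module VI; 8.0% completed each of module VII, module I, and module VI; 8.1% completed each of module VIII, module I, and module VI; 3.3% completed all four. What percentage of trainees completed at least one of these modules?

Inclusion–exclusion gives
P(≥1) = 42.0 + 44.2 + 43.6 + 51.4 − 18.7 − 20.7 − 12.6 − 17.2 − 20.7 − 22.4 + 8.6 + 5.9 + 8.0 + 8.1 − 3.3 = 96.2%

96.2%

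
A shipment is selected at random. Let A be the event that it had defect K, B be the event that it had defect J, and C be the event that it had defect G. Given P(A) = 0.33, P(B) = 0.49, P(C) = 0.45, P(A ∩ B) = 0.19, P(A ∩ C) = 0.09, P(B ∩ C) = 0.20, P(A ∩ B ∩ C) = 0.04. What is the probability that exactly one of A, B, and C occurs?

0.43

By inclusion–exclusion (exactly-one form):
P(exactly one) = 0.33 + 0.49 + 0.45 − 2·0.19 − 2·0.09 − 2·0.20 + 3·0.04 = 0.43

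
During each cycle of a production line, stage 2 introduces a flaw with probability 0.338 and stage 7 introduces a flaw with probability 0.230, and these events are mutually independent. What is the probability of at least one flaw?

Since the events are independent, P(none) is the product of the individual non-occurrence probabilities.
P(none) = (1 − 0.338) × (1 − 0.230) = 0.662 × 0.770 = 0.50974
P(at least one) = 1 − 0.50974 = 0.49026

0.49026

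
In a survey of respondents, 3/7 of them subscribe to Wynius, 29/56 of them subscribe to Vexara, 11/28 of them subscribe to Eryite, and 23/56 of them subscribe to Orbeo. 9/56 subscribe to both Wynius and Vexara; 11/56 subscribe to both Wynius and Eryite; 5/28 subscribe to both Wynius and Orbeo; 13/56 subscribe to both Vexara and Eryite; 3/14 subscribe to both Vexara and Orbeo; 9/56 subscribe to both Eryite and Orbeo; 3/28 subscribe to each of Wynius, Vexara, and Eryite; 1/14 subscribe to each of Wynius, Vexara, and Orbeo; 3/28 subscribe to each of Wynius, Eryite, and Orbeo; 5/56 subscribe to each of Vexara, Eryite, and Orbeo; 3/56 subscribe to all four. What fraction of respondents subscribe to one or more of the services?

13/14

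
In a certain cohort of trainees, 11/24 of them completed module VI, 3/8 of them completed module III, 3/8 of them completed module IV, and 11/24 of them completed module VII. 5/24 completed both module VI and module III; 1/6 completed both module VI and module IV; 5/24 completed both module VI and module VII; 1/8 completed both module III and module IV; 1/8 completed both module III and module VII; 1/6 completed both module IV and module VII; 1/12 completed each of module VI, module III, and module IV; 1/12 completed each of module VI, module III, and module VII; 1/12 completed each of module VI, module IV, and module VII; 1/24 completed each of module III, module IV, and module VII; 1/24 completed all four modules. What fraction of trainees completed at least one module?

11/12

Apply inclusion-exclusion:
P(≥1) = 11/24 + 3/8 + 3/8 + 11/24 − 5/24 − 1/6 − 5/24 − 1/8 − 1/8 − 1/6 + 1/12 + 1/12 + 1/12 + 1/24 − 1/24 = 11/12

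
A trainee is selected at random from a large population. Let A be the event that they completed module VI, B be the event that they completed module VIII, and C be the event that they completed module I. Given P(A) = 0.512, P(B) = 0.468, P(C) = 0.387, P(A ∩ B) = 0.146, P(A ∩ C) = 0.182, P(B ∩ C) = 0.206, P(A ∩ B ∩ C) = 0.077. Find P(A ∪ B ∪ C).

0.910

Apply inclusion-exclusion:
P(A ∪ B ∪ C) = 0.512 + 0.468 + 0.387 − 0.146 − 0.182 − 0.206 + 0.077 = 0.910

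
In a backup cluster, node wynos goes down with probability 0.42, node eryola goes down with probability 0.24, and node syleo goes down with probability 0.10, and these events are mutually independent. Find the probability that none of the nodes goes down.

0.39672

Since the events are independent, P(none) is the product of the individual non-occurrence probabilities.
P(none) = (1 − 0.42) × (1 − 0.24) × (1 − 0.10) = 0.58 × 0.76 × 0.90 = 0.39672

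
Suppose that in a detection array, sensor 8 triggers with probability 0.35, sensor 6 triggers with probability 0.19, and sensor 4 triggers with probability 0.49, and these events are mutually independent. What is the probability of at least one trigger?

0.731485

Independence gives P(none) = ∏(1 − pᵢ).
P(none) = (1 − 0.35) × (1 − 0.19) × (1 − 0.49) = 0.65 × 0.81 × 0.51 = 0.268515
P(at least one) = 1 − 0.268515 = 0.731485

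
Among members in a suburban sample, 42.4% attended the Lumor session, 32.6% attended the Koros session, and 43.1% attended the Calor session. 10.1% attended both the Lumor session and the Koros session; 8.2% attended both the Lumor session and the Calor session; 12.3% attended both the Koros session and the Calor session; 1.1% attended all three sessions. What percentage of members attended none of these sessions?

11.4%

P(at least one) = 42.4 + 32.6 + 43.1 − 10.1 − 8.2 − 12.3 + 1.1 = 88.6%
P(none) = 100% − 88.6% = 11.4%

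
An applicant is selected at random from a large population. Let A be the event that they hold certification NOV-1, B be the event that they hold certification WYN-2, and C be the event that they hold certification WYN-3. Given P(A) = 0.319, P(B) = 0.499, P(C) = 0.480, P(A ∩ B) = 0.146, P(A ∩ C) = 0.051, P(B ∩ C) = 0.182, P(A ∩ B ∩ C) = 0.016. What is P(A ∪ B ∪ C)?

0.935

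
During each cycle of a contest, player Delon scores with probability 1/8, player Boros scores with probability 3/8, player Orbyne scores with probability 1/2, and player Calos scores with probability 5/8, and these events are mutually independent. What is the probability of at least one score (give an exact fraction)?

919/1024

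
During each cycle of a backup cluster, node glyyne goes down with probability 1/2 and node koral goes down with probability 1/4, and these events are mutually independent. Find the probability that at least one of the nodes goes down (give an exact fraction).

5/8

Independence gives P(none) = ∏(1 − pᵢ).
P(none) = (1 − 1/2) × (1 − 1/4) = 1/2 × 3/4 = 3/8
P(at least one) = 1 − 3/8 = 5/8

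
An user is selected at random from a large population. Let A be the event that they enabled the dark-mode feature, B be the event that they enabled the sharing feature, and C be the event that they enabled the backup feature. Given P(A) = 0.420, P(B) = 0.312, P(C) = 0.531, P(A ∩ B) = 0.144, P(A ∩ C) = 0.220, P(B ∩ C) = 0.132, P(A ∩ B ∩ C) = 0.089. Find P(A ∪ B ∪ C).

0.856

P(A ∪ B ∪ C) = 0.420 + 0.312 + 0.531 − 0.144 − 0.220 − 0.132 + 0.089 = 0.856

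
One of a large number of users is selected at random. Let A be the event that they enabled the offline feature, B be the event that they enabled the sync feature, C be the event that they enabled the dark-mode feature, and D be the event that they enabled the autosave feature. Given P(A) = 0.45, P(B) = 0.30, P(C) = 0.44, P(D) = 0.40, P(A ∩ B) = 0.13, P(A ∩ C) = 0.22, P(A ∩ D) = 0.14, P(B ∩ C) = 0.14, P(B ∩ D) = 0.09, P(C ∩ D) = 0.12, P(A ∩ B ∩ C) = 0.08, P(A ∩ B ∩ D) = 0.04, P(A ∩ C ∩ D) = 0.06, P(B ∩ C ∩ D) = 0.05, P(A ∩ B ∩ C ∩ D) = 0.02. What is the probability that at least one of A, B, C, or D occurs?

0.96

P(A ∪ B ∪ C ∪ D) = 0.45 + 0.30 + 0.44 + 0.40 − 0.13 − 0.22 − 0.14 − 0.14 − 0.09 − 0.12 + 0.08 + 0.04 + 0.06 + 0.05 − 0.02 = 0.96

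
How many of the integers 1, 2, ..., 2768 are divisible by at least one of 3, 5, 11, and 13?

⌊2768/3⌋ + ⌊2768/5⌋ + ⌊2768/11⌋ + ⌊2768/13⌋ − ⌊2768/15⌋ − ⌊2768/33⌋ − ⌊2768/39⌋ − ⌊2768/55⌋ − ⌊2768/65⌋ − ⌊2768/143⌋ + ⌊2768/165⌋ + ⌊2768/195⌋ + ⌊2768/429⌋ + ⌊2768/715⌋ − ⌊2768/2145⌋ = 922 + 553 + 251 + 212 − 184 − 83 − 70 − 50 − 42 − 19 + 16 + 14 + 6 + 3 − 1 = 1528

1528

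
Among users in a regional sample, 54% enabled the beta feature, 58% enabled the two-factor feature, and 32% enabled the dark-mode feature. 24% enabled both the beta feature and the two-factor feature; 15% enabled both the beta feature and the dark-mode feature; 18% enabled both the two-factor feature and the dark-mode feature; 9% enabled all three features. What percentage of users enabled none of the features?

P(union) = 54 + 58 + 32 − 24 − 15 − 18 + 9 = 96%
P(none) = 100% − 96% = 4%

4%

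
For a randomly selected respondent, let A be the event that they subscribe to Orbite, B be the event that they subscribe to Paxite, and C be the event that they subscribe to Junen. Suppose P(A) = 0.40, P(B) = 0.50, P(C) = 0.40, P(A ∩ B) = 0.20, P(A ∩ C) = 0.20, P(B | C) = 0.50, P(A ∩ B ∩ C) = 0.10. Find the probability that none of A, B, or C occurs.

P(B ∩ C) = P(C)·P(B|C) = 0.40 × 0.50 = 0.20
Inclusion–exclusion gives
P(A ∪ B ∪ C) = 0.40 + 0.50 + 0.40 − 0.20 − 0.20 − 0.20 + 0.10 = 0.80
P(none) = 1 − 0.80 = 0.20

0.20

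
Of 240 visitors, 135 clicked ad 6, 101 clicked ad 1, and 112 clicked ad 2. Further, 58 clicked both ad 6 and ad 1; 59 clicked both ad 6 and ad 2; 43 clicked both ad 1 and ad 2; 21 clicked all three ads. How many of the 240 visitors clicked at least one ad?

209

Inclusion–exclusion gives
|at least one| = 135 + 101 + 112 − 58 − 59 − 43 + 21 = 209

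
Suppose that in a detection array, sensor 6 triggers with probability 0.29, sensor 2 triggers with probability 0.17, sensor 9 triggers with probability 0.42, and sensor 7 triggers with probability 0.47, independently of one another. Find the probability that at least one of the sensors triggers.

Independence gives P(none) = ∏(1 − pᵢ).
P(none) = (1 − 0.29) × (1 − 0.17) × (1 − 0.42) × (1 − 0.47) = 0.71 × 0.83 × 0.58 × 0.53 = 0.18115082
P(at least one) = 1 − 0.18115082 = 0.81884918

0.81884918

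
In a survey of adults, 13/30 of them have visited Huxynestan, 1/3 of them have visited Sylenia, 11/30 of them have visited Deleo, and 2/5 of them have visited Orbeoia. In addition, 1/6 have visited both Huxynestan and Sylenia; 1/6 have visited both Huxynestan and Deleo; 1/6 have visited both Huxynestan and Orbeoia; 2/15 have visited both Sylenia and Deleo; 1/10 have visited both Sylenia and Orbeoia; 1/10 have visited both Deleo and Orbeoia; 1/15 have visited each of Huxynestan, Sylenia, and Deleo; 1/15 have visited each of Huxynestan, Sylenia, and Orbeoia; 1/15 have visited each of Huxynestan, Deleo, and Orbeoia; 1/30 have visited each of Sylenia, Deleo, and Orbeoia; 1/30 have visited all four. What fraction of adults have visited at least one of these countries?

By inclusion–exclusion:
P(at least one) = 13/30 + 1/3 + 11/30 + 2/5 − 1/6 − 1/6 − 1/6 − 2/15 − 1/10 − 1/10 + 1/15 + 1/15 + 1/15 + 1/30 − 1/30 = 9/10

9/10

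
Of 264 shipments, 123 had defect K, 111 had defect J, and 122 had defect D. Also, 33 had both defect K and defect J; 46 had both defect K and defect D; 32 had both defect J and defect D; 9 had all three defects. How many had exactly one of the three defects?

N(exactly one) = 123 + 111 + 122 − 2·33 − 2·46 − 2·32 + 3·9 = 161

161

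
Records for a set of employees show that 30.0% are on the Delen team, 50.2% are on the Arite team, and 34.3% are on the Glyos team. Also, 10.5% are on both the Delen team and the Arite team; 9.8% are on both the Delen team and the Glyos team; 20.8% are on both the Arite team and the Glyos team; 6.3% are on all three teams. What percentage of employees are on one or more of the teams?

79.7%

By inclusion–exclusion:
P(≥1) = 30.0 + 50.2 + 34.3 − 10.5 − 9.8 − 20.8 + 6.3 = 79.7%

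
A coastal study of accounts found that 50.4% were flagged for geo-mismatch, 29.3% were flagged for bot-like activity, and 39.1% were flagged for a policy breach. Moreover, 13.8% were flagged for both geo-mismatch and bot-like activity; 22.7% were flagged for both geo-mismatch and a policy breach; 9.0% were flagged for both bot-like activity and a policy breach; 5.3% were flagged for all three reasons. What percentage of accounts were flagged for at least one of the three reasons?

78.6%

Using inclusion–exclusion:
P(≥1) = 50.4 + 29.3 + 39.1 − 13.8 − 22.7 − 9.0 + 5.3 = 78.6%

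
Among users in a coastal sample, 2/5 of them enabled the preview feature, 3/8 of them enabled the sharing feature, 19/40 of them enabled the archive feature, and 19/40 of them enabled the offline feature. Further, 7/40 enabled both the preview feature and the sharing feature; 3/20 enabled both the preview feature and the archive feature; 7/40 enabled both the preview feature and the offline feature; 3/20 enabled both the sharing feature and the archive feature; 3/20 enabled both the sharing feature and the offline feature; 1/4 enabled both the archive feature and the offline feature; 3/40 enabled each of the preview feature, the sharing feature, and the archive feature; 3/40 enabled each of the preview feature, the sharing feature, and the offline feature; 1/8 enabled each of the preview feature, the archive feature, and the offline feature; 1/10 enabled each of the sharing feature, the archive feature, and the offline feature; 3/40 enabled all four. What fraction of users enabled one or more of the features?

39/40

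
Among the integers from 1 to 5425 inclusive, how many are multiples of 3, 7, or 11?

2607

Using inclusion–exclusion:
floor(5425/3) + floor(5425/7) + floor(5425/11) − floor(5425/21) − floor(5425/33) − floor(5425/77) + floor(5425/231) = 1808 + 775 + 493 − 258 − 164 − 70 + 23 = 2607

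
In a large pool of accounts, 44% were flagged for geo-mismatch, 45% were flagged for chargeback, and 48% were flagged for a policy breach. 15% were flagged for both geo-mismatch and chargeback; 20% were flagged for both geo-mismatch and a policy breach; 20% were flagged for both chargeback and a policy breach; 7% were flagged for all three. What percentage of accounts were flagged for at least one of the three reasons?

By inclusion–exclusion:
P(union) = 44 + 45 + 48 − 15 − 20 − 20 + 7 = 89%

89%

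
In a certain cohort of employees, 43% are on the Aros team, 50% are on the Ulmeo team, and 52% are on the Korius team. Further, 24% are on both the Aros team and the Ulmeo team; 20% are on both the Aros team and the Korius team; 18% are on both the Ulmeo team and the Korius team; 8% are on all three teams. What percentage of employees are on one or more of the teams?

Inclusion–exclusion gives
P(at least one) = 43 + 50 + 52 − 24 − 20 − 18 + 8 = 91%

91%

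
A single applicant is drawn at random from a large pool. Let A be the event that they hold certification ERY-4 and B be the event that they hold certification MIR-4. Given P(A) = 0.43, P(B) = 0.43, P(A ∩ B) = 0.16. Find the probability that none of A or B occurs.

Inclusion–exclusion gives
P(A ∪ B) = 0.43 + 0.43 − 0.16 = 0.70
P(none) = 1 − 0.70 = 0.30

0.30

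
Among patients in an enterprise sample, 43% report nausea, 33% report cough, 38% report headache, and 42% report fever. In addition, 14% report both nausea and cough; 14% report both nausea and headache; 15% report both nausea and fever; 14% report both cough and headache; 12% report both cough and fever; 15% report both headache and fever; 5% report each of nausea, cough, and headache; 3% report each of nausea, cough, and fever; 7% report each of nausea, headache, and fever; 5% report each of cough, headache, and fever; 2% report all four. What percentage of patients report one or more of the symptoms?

90%

P(≥1) = 43 + 33 + 38 + 42 − 14 − 14 − 15 − 14 − 12 − 15 + 5 + 3 + 7 + 5 − 2 = 90%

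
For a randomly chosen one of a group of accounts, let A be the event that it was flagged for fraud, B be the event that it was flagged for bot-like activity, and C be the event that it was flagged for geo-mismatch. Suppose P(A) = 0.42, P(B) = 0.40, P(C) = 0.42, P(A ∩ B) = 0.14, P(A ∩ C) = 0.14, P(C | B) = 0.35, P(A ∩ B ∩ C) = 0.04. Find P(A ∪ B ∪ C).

P(B ∩ C) = P(B)·P(C|B) = 0.40 × 0.35 = 0.14
Apply inclusion-exclusion:
P(A ∪ B ∪ C) = 0.42 + 0.40 + 0.42 − 0.14 − 0.14 − 0.14 + 0.04 = 0.86

0.86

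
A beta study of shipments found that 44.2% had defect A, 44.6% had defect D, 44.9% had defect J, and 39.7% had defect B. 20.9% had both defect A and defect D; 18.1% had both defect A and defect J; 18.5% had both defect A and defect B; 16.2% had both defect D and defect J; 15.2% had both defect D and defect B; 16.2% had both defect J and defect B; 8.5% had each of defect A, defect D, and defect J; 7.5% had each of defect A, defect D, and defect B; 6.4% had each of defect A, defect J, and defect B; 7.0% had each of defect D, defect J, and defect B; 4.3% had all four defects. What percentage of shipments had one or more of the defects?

93.4%

P(union) = 44.2 + 44.6 + 44.9 + 39.7 − 20.9 − 18.1 − 18.5 − 16.2 − 15.2 − 16.2 + 8.5 + 7.5 + 6.4 + 7.0 − 4.3 = 93.4%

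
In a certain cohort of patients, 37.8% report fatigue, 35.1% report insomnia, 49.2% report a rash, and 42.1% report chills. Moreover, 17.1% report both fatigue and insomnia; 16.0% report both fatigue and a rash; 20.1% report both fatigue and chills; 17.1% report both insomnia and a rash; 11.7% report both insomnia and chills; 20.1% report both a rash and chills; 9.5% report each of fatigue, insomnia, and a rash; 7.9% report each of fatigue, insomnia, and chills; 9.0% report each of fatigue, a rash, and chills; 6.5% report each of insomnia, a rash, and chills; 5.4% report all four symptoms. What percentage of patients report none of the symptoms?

10.4%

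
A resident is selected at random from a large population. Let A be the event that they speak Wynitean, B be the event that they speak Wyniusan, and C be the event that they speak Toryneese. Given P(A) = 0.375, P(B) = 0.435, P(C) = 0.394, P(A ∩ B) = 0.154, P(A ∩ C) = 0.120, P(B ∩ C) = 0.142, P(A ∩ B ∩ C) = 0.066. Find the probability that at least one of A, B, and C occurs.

0.854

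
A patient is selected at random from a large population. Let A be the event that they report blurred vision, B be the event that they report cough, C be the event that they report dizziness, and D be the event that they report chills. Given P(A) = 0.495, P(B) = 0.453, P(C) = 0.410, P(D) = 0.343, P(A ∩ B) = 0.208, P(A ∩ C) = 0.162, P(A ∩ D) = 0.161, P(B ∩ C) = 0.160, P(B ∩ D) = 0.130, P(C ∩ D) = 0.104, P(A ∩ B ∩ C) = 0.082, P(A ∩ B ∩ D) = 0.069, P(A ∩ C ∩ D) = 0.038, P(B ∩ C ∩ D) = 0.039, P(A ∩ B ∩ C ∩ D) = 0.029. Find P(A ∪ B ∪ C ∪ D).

0.975

By inclusion-exclusion,
P(A ∪ B ∪ C ∪ D) = 0.495 + 0.453 + 0.410 + 0.343 − 0.208 − 0.162 − 0.161 − 0.160 − 0.130 − 0.104 + 0.082 + 0.069 + 0.038 + 0.039 − 0.029 = 0.975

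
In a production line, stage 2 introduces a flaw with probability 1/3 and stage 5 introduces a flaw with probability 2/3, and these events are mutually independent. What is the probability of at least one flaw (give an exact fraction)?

7/9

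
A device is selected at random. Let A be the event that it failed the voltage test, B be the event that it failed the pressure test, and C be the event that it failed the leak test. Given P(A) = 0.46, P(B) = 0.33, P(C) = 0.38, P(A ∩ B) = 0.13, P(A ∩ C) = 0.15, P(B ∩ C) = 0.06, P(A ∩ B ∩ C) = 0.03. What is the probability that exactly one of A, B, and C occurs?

By inclusion–exclusion (exactly-one form):
P(exactly one) = 0.46 + 0.33 + 0.38 − 2·0.13 − 2·0.15 − 2·0.06 + 3·0.03 = 0.58

0.58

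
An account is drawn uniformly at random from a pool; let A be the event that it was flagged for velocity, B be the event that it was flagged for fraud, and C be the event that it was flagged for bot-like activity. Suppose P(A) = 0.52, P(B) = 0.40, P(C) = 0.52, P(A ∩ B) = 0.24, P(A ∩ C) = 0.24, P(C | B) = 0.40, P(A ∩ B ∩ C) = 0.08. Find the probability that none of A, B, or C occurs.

0.12

P(B ∩ C) = P(B)·P(C|B) = 0.40 × 0.40 = 0.16
P(A ∪ B ∪ C) = 0.52 + 0.40 + 0.52 − 0.24 − 0.24 − 0.16 + 0.08 = 0.88
P(none) = 1 − 0.88 = 0.12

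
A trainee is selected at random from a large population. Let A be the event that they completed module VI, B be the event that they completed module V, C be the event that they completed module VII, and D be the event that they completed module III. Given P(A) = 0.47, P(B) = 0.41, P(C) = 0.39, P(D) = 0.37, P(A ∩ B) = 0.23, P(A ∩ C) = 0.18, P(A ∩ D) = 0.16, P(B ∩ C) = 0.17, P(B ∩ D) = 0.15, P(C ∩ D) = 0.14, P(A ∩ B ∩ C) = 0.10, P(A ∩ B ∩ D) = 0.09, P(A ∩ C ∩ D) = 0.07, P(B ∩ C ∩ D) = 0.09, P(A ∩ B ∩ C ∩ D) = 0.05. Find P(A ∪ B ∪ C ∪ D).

0.91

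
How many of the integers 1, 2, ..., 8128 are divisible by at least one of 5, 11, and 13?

Inclusion–exclusion gives
1625 + 738 + 625 − 147 − 125 − 56 + 11 = 2671

2671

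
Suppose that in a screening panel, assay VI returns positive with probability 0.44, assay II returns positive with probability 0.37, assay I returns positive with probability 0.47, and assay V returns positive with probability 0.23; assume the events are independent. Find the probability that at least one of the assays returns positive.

P(none) = (1 − 0.44) × (1 − 0.37) × (1 − 0.47) × (1 − 0.23) = 0.56 × 0.63 × 0.53 × 0.77 = 0.14397768
P(at least one) = 1 − 0.14397768 = 0.85602232

0.85602232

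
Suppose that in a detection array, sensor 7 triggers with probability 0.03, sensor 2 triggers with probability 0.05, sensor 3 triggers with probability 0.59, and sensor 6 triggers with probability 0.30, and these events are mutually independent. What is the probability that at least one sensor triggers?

P(none) = (1 − 0.03) × (1 − 0.05) × (1 − 0.59) × (1 − 0.30) = 0.97 × 0.95 × 0.41 × 0.70 = 0.2644705
P(at least one) = 1 − 0.2644705 = 0.7355295

0.7355295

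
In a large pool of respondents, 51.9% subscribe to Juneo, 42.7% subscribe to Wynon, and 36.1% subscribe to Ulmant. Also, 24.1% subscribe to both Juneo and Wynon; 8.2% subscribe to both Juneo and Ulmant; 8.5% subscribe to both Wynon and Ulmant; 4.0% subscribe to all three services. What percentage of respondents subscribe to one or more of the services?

By inclusion-exclusion,
P(union) = 51.9 + 42.7 + 36.1 − 24.1 − 8.2 − 8.5 + 4.0 = 93.9%

93.9%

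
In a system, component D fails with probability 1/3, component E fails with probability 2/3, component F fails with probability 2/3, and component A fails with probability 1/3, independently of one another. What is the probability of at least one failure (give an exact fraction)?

77/81

Independence gives P(none) = ∏(1 − pᵢ).
P(none) = (1 − 1/3) × (1 − 2/3) × (1 − 2/3) × (1 − 1/3) = 2/3 × 1/3 × 1/3 × 2/3 = 4/81
P(at least one) = 1 − 4/81 = 77/81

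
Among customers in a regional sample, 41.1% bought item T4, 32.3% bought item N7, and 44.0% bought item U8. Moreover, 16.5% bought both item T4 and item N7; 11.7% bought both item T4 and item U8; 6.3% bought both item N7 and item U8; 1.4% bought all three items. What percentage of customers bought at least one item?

84.3%

Apply inclusion-exclusion:
P(union) = 41.1 + 32.3 + 44.0 − 16.5 − 11.7 − 6.3 + 1.4 = 84.3%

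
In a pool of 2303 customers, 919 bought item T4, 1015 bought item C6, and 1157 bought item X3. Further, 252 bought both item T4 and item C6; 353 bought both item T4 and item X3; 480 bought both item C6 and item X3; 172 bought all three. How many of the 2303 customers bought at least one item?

Inclusion–exclusion gives
|at least one| = 919 + 1015 + 1157 − 252 − 353 − 480 + 172 = 2178

2178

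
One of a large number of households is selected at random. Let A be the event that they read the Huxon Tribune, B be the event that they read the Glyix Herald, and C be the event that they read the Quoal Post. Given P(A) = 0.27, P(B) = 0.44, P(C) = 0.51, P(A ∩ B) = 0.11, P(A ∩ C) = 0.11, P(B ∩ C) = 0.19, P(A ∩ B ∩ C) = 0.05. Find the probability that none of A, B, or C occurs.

P(A ∪ B ∪ C) = 0.27 + 0.44 + 0.51 − 0.11 − 0.11 − 0.19 + 0.05 = 0.86
P(none) = 1 − 0.86 = 0.14

0.14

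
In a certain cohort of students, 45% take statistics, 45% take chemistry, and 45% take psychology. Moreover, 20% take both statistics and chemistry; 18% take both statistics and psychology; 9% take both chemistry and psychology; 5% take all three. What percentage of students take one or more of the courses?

93%

P(union) = 45 + 45 + 45 − 20 − 18 − 9 + 5 = 93%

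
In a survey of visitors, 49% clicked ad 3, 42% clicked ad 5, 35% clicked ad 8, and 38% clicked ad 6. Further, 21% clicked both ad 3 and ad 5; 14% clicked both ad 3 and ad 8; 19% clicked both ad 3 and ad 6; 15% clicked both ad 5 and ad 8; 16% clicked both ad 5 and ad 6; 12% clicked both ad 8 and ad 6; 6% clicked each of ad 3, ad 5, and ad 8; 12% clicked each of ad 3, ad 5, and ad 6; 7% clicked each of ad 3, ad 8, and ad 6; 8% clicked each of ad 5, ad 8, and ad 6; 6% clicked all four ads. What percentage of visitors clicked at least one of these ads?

94%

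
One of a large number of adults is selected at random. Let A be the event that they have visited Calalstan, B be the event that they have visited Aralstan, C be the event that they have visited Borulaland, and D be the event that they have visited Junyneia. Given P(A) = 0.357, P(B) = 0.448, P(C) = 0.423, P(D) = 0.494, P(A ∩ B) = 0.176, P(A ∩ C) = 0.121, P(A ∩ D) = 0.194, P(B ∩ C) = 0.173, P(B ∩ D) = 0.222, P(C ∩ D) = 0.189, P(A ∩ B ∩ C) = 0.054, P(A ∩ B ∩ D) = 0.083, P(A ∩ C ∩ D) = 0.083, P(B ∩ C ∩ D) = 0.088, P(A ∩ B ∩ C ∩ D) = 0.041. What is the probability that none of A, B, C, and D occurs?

0.086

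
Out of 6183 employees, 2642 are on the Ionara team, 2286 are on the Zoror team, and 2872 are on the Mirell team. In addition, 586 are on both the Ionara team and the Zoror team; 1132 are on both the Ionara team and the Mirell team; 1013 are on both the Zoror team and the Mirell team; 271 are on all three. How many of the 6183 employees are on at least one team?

N(≥1) = 2642 + 2286 + 2872 − 586 − 1132 − 1013 + 271 = 5340

5340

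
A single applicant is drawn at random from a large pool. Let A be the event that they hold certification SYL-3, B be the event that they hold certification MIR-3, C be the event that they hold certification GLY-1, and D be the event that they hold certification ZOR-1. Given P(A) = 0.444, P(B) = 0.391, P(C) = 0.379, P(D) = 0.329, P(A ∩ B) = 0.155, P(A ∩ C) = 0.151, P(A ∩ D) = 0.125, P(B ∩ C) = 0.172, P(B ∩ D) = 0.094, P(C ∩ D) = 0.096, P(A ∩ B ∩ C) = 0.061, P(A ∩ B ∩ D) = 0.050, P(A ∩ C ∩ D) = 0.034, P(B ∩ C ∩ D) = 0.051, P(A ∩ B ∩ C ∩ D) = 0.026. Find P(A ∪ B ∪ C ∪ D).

Apply inclusion-exclusion:
P(A ∪ B ∪ C ∪ D) = 0.444 + 0.391 + 0.379 + 0.329 − 0.155 − 0.151 − 0.125 − 0.172 − 0.094 − 0.096 + 0.061 + 0.050 + 0.034 + 0.051 − 0.026 = 0.920

0.920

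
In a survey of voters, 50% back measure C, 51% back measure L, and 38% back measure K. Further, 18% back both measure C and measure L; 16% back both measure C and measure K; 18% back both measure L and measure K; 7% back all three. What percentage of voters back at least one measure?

94%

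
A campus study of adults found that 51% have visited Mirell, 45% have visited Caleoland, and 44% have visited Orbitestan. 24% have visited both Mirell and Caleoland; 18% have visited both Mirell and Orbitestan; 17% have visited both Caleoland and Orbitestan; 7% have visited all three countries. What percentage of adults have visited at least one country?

P(union) = 51 + 45 + 44 − 24 − 18 − 17 + 7 = 88%

88%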